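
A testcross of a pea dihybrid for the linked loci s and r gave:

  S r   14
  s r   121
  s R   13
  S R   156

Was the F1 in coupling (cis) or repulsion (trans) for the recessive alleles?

cis

The two most frequent classes are S R (156) and s r (121); these are the parental (non-recombinant) types.
So the F1 carried S R on one chromosome and s r on the other — the recessive alleles are on the same chromosome (cis / coupling).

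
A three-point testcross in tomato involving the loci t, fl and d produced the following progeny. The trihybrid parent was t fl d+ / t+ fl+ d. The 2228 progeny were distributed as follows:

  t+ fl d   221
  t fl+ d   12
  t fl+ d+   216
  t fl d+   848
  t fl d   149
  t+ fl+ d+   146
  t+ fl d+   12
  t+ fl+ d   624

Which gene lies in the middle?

t

The two rarest classes, t+ fl d+ and t fl+ d, are the double crossovers. Comparing them with the parentals, only the t allele has switched, so t is the middle locus and the order is d – t – fl.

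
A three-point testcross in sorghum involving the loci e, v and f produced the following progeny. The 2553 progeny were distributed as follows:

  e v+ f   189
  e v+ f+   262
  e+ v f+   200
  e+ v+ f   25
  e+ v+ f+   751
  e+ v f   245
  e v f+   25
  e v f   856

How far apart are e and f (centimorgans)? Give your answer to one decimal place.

The two most frequent reciprocal classes, e+ v+ f+ and e v f, are the parental types, so the F1 was e+ v+ f+ / e v f.
The two rarest classes, e+ v+ f and e v f+, are the double crossovers. Comparing them with the parentals, only the f allele has switched, so f is the middle locus and the order is v – f – e.
Crossovers in the f–e interval produce the single-crossover classes e v+ f+ and e+ v f (262 + 245 = 507) plus the double crossovers (50).
RF(f–e) = (507 + 50) / 2553 = 557/2553 = 0.2182 → 21.8 centimorgans.

21.8 centimorgans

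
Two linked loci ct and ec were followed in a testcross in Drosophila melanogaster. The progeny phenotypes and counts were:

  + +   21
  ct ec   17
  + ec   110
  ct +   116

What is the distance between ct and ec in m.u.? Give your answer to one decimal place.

14.4 m.u.

The two most frequent classes, + ec (110) and ct + (116), are the parental types, so the F1 was + ec / ct +.
The recombinant classes are + + and ct ec: 21 + 17 = 38.
Recombination frequency = 38/264 = 0.1439 ≈ 14.4%, i.e. 14.4 m.u.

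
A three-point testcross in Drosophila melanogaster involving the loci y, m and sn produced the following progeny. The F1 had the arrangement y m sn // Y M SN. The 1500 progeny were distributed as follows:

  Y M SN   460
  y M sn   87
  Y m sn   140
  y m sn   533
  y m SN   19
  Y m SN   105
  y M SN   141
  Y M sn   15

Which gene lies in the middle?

The two rarest classes, y m SN and Y M sn, are the double crossovers. Comparing them with the parentals, only the sn allele has switched, so sn is the middle locus and the order is m – sn – y.

sn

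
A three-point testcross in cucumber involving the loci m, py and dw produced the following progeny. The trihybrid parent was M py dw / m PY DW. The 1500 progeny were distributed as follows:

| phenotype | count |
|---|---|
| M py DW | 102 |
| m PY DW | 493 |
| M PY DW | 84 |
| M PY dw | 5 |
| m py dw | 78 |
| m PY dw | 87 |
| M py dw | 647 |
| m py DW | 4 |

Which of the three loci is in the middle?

The two rarest classes, M PY dw and m py DW, are the double crossovers. Comparing them with the parentals, only the py allele has switched, so py is the middle locus and the order is m – py – dw.

py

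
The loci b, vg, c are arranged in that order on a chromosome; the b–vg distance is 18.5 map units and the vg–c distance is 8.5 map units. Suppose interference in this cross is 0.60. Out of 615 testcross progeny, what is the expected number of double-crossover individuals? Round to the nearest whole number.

4

Map distances give recombination frequencies of 0.185 and 0.085 for the two intervals.
With interference 0.60 (so coincidence = 0.40), expected double-crossover frequency = 0.185 × 0.085 × 0.40 = 0.00629.
Expected number = 0.00629 × 615 = 3.87 ≈ 4.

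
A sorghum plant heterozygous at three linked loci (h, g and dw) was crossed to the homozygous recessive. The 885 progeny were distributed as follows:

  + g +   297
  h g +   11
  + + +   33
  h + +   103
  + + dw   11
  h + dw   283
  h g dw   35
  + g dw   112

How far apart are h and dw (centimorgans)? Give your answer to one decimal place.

26.8 centimorgans

The two most frequent reciprocal classes, h + dw and + g +, are the parental types, so the F1 was h + dw / + g +.
The two rarest classes, + + dw and h g +, are the double crossovers. Comparing them with the parentals, only the h allele has switched, so h is the middle locus and the order is g – h – dw.
Crossovers in the h–dw interval produce the single-crossover classes h + + and + g dw (103 + 112 = 215) plus the double crossovers (22).
RF(h–dw) = (215 + 22) / 885 = 237/885 = 0.2678 → 26.8 centimorgans.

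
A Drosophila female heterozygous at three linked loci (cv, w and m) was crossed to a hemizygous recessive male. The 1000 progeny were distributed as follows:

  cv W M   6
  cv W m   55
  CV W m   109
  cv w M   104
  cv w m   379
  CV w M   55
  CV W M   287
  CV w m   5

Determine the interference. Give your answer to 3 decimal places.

The two most frequent reciprocal classes, cv w m and CV W M, are the parental types, so the F1 was cv w m / CV W M.
The two rarest classes, CV w m and cv W M, are the double crossovers. Comparing them with the parentals, only the cv allele has switched, so cv is the middle locus and the order is m – cv – w.
m–cv: (213 + 11)/1000 = 0.2240; cv–w: (110 + 11)/1000 = 0.1210.
Expected DCO frequency = 0.2240 × 0.1210 ≈ 0.02710; observed = 11/1000 ≈ 0.01100.
Coefficient of coincidence = 0.01100/0.02710 ≈ 0.406; interference = 1 − 0.406 = 0.594.

0.594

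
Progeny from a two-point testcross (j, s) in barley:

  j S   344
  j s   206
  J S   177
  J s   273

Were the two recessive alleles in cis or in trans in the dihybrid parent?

The two most frequent classes are J s (273) and j S (344); these are the parental (non-recombinant) types.
So the F1 carried J s on one chromosome and j S on the other — the recessive alleles are on opposite chromosomes (trans / repulsion).

trans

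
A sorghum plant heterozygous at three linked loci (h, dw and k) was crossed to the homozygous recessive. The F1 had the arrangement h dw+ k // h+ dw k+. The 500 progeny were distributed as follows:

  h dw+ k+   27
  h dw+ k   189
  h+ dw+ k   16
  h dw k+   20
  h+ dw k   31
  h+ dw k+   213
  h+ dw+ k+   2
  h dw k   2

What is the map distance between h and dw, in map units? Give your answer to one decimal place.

The two rarest classes, h dw k and h+ dw+ k+, are the double crossovers. Comparing them with the parentals, only the dw allele has switched, so dw is the middle locus and the order is k – dw – h.
Crossovers in the dw–h interval produce the single-crossover classes h+ dw+ k and h dw k+ (16 + 20 = 36) plus the double crossovers (4).
RF(dw–h) = (36 + 4) / 500 = 40/500 = 0.0800 → 8.0 map units.

8.0 map units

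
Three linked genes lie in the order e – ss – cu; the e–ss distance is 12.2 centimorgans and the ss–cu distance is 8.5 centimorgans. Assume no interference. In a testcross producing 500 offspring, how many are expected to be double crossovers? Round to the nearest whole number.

Map distances give recombination frequencies of 0.122 and 0.085 for the two intervals.
With no interference, expected double-crossover frequency = 0.122 × 0.085 = 0.01037.
Expected number = 0.01037 × 500 = 5.19 ≈ 5.

5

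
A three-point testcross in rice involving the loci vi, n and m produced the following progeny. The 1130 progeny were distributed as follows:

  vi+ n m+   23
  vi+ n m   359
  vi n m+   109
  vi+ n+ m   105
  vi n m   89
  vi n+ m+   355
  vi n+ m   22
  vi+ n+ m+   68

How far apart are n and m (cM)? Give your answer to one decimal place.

The two most frequent reciprocal classes, vi n+ m+ and vi+ n m, are the parental types, so the F1 was vi n+ m+ / vi+ n m.
The two rarest classes, vi n+ m and vi+ n m+, are the double crossovers. Comparing them with the parentals, only the m allele has switched, so m is the middle locus and the order is n – m – vi.
Crossovers in the n–m interval produce the single-crossover classes vi n m+ and vi+ n+ m (109 + 105 = 214) plus the double crossovers (45).
RF(n–m) = (214 + 45) / 1130 = 259/1130 = 0.2292 → 22.9 cM.

22.9 cM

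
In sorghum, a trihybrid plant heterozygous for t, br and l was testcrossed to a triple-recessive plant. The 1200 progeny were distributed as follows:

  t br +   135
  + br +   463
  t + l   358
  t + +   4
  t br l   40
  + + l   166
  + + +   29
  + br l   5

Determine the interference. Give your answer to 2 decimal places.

The two most frequent reciprocal classes, t + l and + br +, are the parental types, so the F1 was t + l / + br +.
The two rarest classes, t + + and + br l, are the double crossovers. Comparing them with the parentals, only the l allele has switched, so l is the middle locus and the order is br – l – t.
br–l: (69 + 9)/1200 = 0.0650; l–t: (301 + 9)/1200 = 0.2583.
Expected DCO frequency = 0.0650 × 0.2583 ≈ 0.01679; observed = 9/1200 ≈ 0.00750.
Coefficient of coincidence = 0.00750/0.01679 ≈ 0.45; interference = 1 − 0.45 = 0.55.

0.55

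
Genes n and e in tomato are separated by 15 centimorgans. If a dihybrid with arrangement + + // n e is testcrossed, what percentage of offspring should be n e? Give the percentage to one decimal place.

A map distance of 15 centimorgans corresponds to a recombination frequency of 0.150.
The F1 is + + / n e, so n e is a parental gamete class with expected frequency (1 − r)/2 = 0.850/2 = 0.4250.
That is 0.4250 = 42.5% of the progeny.

42.5%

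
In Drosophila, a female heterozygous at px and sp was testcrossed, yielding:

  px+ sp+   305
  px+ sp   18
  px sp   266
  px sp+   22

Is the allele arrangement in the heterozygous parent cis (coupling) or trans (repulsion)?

The two most frequent classes are px+ sp+ (305) and px sp (266); these are the parental (non-recombinant) types.
So the F1 carried px+ sp+ on one chromosome and px sp on the other — the recessive alleles are on the same chromosome (cis / coupling).

cis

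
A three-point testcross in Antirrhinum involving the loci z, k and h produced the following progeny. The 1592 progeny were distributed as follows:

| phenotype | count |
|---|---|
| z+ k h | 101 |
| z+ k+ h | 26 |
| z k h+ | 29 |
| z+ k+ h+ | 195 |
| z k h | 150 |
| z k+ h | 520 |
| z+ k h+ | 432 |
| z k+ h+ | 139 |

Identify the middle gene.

The two most frequent reciprocal classes, z k+ h and z+ k h+, are the parental types, so the F1 was z k+ h / z+ k h+.
The two rarest classes, z+ k+ h and z k h+, are the double crossovers. Comparing them with the parentals, only the z allele has switched, so z is the middle locus and the order is k – z – h.

z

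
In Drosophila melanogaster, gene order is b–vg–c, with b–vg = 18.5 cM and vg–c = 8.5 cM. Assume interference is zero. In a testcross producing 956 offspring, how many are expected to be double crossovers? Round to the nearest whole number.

15

Map distances give recombination frequencies of 0.185 and 0.085 for the two intervals.
With no interference, expected double-crossover frequency = 0.185 × 0.085 = 0.01572.
Expected number = 0.01572 × 956 = 15.03 ≈ 15.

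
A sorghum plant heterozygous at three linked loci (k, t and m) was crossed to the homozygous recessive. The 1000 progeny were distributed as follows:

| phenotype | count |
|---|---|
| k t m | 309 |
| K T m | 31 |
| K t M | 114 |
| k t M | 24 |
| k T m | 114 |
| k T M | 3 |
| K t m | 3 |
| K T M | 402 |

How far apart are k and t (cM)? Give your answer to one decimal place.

23.4 cM

The two most frequent reciprocal classes, k t m and K T M, are the parental types, so the F1 was k t m / K T M.
The two rarest classes, K t m and k T M, are the double crossovers. Comparing them with the parentals, only the k allele has switched, so k is the middle locus and the order is t – k – m.
Crossovers in the t–k interval produce the single-crossover classes k T m and K t M (114 + 114 = 228) plus the double crossovers (6).
RF(t–k) = (228 + 6) / 1000 = 234/1000 = 0.2340 → 23.4 cM.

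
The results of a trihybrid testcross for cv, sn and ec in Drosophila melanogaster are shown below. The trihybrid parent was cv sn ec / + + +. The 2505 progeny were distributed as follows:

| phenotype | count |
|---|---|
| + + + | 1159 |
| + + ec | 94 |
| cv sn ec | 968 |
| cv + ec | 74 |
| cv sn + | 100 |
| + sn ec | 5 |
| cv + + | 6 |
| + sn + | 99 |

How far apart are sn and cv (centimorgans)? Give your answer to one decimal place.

The two rarest classes, + sn ec and cv + +, are the double crossovers. Comparing them with the parentals, only the cv allele has switched, so cv is the middle locus and the order is ec – cv – sn.
Crossovers in the cv–sn interval produce the single-crossover classes cv + ec and + sn + (74 + 99 = 173) plus the double crossovers (11).
RF(cv–sn) = (173 + 11) / 2505 = 184/2505 = 0.0735 → 7.3 centimorgans.

7.3 centimorgans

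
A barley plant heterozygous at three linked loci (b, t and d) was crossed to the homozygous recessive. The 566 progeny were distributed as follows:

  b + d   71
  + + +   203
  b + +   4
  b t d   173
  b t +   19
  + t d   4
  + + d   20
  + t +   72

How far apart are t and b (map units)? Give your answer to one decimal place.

26.7 map units

The two most frequent reciprocal classes, b t d and + + +, are the parental types, so the F1 was b t d / + + +.
The two rarest classes, + t d and b + +, are the double crossovers. Comparing them with the parentals, only the b allele has switched, so b is the middle locus and the order is d – b – t.
Crossovers in the b–t interval produce the single-crossover classes b + d and + t + (71 + 72 = 143) plus the double crossovers (8).
RF(b–t) = (143 + 8) / 566 = 151/566 = 0.2668 → 26.7 map units.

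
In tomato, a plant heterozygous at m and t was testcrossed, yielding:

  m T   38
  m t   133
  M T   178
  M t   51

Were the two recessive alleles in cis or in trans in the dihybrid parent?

cis

The two most frequent classes are M T (178) and m t (133); these are the parental (non-recombinant) types.
So the F1 carried M T on one chromosome and m t on the other — the recessive alleles are on the same chromosome (cis / coupling).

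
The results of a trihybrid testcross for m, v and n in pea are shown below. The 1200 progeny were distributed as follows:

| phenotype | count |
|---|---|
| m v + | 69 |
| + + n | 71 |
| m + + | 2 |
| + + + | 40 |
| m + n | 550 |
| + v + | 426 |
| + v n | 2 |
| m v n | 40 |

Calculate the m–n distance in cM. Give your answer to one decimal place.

The two most frequent reciprocal classes, + v + and m + n, are the parental types, so the F1 was + v + / m + n.
The two rarest classes, + v n and m + +, are the double crossovers. Comparing them with the parentals, only the n allele has switched, so n is the middle locus and the order is v – n – m.
Crossovers in the n–m interval produce the single-crossover classes m v + and + + n (69 + 71 = 140) plus the double crossovers (4).
RF(n–m) = (140 + 4) / 1200 = 144/1200 = 0.1200 → 12.0 cM.

12.0 cM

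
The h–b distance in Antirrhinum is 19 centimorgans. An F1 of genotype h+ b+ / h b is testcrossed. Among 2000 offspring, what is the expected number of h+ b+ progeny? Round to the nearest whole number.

810

A map distance of 19 centimorgans corresponds to a recombination frequency of 0.190.
The F1 is h+ b+ / h b, so h+ b+ is a parental gamete class with expected frequency (1 − r)/2 = 0.810/2 = 0.4050.
Expected number = 0.4050 × 2000 = 810.00 ≈ 810.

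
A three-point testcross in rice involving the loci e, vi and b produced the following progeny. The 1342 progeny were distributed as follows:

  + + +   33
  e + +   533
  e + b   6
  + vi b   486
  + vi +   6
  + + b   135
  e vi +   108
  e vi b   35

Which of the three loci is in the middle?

b

The two most frequent reciprocal classes, + vi b and e + +, are the parental types, so the F1 was + vi b / e + +.
The two rarest classes, + vi + and e + b, are the double crossovers. Comparing them with the parentals, only the b allele has switched, so b is the middle locus and the order is e – b – vi.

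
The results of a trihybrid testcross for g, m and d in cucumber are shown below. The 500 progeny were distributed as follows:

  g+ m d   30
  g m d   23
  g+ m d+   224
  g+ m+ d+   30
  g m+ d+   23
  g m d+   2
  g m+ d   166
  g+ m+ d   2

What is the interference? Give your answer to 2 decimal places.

The two most frequent reciprocal classes, g+ m d+ and g m+ d, are the parental types, so the F1 was g+ m d+ / g m+ d.
The two rarest classes, g m d+ and g+ m+ d, are the double crossovers. Comparing them with the parentals, only the g allele has switched, so g is the middle locus and the order is m – g – d.
m–g: (53 + 4)/500 = 0.1140; g–d: (53 + 4)/500 = 0.1140.
Expected DCO frequency = 0.1140 × 0.1140 ≈ 0.01300; observed = 4/500 ≈ 0.00800.
Coefficient of coincidence = 0.00800/0.01300 ≈ 0.62; interference = 1 − 0.62 = 0.38.

0.38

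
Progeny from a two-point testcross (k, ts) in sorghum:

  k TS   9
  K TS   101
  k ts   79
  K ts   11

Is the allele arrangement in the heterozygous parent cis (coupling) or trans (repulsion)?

cis

The two most frequent classes are K TS (101) and k ts (79); these are the parental (non-recombinant) types.
So the F1 carried K TS on one chromosome and k ts on the other — the recessive alleles are on the same chromosome (cis / coupling).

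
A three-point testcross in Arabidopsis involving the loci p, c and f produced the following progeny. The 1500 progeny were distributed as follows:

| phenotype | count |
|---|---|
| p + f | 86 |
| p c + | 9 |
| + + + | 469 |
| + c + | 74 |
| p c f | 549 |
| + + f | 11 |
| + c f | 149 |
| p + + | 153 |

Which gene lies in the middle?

The two most frequent reciprocal classes, p c f and + + +, are the parental types, so the F1 was p c f / + + +.
The two rarest classes, p c + and + + f, are the double crossovers. Comparing them with the parentals, only the f allele has switched, so f is the middle locus and the order is c – f – p.

f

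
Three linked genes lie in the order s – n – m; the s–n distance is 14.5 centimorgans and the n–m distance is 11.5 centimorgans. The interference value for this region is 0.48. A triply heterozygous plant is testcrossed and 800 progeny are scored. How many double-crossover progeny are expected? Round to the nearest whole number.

Map distances give recombination frequencies of 0.145 and 0.115 for the two intervals.
With interference 0.48 (so coincidence = 0.52), expected double-crossover frequency = 0.145 × 0.115 × 0.52 = 0.00867.
Expected number = 0.00867 × 800 = 6.94 ≈ 7.

7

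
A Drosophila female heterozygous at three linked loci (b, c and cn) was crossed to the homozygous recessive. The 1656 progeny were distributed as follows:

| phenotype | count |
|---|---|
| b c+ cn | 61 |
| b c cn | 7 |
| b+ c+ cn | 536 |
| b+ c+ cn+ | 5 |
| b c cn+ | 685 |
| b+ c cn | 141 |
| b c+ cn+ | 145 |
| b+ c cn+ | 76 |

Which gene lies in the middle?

cn

The two most frequent reciprocal classes, b+ c+ cn and b c cn+, are the parental types, so the F1 was b+ c+ cn / b c cn+.
The two rarest classes, b+ c+ cn+ and b c cn, are the double crossovers. Comparing them with the parentals, only the cn allele has switched, so cn is the middle locus and the order is c – cn – b.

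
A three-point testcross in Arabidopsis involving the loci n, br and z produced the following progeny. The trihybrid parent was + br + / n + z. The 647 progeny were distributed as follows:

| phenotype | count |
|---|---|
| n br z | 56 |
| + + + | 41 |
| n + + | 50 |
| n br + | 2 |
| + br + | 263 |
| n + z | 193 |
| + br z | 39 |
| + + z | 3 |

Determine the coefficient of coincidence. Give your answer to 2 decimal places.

The two rarest classes, n br + and + + z, are the double crossovers. Comparing them with the parentals, only the n allele has switched, so n is the middle locus and the order is z – n – br.
z–n: (89 + 5)/647 = 0.1453; n–br: (97 + 5)/647 = 0.1577.
Expected DCO frequency = 0.1453 × 0.1577 ≈ 0.02291; observed = 5/647 ≈ 0.00773.
Coefficient of coincidence = 0.00773/0.02291 ≈ 0.34.

0.34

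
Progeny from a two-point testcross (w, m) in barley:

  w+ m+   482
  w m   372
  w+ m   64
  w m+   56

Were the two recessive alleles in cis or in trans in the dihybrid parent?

The two most frequent classes are w+ m+ (482) and w m (372); these are the parental (non-recombinant) types.
So the F1 carried w+ m+ on one chromosome and w m on the other — the recessive alleles are on the same chromosome (cis / coupling).

cis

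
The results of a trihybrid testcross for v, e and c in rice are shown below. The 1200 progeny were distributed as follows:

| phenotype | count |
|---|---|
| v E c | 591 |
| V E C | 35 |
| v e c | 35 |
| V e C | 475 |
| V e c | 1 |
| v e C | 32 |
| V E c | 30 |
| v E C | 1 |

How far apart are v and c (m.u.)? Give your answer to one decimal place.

The two most frequent reciprocal classes, v E c and V e C, are the parental types, so the F1 was v E c / V e C.
The two rarest classes, v E C and V e c, are the double crossovers. Comparing them with the parentals, only the c allele has switched, so c is the middle locus and the order is e – c – v.
Crossovers in the c–v interval produce the single-crossover classes V E c and v e C (30 + 32 = 62) plus the double crossovers (2).
RF(c–v) = (62 + 2) / 1200 = 64/1200 = 0.0533 → 5.3 m.u.

5.3 m.u.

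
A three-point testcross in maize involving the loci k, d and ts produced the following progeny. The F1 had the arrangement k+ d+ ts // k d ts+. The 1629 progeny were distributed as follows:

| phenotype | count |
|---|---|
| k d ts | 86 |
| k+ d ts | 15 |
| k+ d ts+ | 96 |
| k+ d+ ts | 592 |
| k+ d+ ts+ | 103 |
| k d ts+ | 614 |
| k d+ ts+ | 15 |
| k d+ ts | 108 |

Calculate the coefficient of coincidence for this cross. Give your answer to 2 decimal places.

The two rarest classes, k+ d ts and k d+ ts+, are the double crossovers. Comparing them with the parentals, only the d allele has switched, so d is the middle locus and the order is k – d – ts.
k–d: (204 + 30)/1629 = 0.1436; d–ts: (189 + 30)/1629 = 0.1344.
Expected DCO frequency = 0.1436 × 0.1344 ≈ 0.01930; observed = 30/1629 ≈ 0.01842.
Coefficient of coincidence = 0.01842/0.01930 ≈ 0.95.

0.95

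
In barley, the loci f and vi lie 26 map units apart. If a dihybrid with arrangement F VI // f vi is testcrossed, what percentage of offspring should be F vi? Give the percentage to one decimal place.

A map distance of 26 map units corresponds to a recombination frequency of 0.260.
The F1 is F VI / f vi, so F vi is a recombinant gamete class with expected frequency r/2 = 0.260/2 = 0.1300.
That is 0.1300 = 13.0% of the progeny.

13.0%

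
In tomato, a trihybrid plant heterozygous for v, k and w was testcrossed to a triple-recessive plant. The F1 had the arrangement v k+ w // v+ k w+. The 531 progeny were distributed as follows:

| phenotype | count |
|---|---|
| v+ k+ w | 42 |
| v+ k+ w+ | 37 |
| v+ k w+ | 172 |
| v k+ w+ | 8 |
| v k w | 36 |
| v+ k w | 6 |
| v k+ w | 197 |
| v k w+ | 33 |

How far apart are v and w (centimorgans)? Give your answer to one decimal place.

The two rarest classes, v k+ w+ and v+ k w, are the double crossovers. Comparing them with the parentals, only the w allele has switched, so w is the middle locus and the order is v – w – k.
Crossovers in the v–w interval produce the single-crossover classes v+ k+ w and v k w+ (42 + 33 = 75) plus the double crossovers (14).
RF(v–w) = (75 + 14) / 531 = 89/531 = 0.1676 → 16.8 centimorgans.

16.8 centimorgans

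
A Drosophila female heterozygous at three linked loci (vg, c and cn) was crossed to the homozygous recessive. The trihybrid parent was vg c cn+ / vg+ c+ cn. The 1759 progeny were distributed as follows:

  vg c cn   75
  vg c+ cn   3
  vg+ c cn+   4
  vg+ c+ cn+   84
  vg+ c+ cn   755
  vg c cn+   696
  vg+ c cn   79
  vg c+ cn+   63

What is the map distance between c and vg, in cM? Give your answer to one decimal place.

8.5 cM

The two rarest classes, vg+ c cn+ and vg c+ cn, are the double crossovers. Comparing them with the parentals, only the vg allele has switched, so vg is the middle locus and the order is cn – vg – c.
Crossovers in the vg–c interval produce the single-crossover classes vg c+ cn+ and vg+ c cn (63 + 79 = 142) plus the double crossovers (7).
RF(vg–c) = (142 + 7) / 1759 = 149/1759 = 0.0847 → 8.5 cM.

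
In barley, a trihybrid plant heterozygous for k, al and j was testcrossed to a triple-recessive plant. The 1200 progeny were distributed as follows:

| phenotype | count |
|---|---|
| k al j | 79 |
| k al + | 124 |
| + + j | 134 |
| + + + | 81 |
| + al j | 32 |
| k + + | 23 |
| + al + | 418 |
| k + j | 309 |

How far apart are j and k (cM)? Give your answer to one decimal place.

The two most frequent reciprocal classes, + al + and k + j, are the parental types, so the F1 was + al + / k + j.
The two rarest classes, + al j and k + +, are the double crossovers. Comparing them with the parentals, only the j allele has switched, so j is the middle locus and the order is al – j – k.
Crossovers in the j–k interval produce the single-crossover classes k al + and + + j (124 + 134 = 258) plus the double crossovers (55).
RF(j–k) = (258 + 55) / 1200 = 313/1200 = 0.2608 → 26.1 cM.

26.1 cM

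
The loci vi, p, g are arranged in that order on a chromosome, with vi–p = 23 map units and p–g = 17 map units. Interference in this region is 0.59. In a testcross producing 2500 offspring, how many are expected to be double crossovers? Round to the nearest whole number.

40

Map distances give recombination frequencies of 0.230 and 0.170 for the two intervals.
With interference 0.59 (so coincidence = 0.41), expected double-crossover frequency = 0.230 × 0.170 × 0.41 = 0.01603.
Expected number = 0.01603 × 2500 = 40.08 ≈ 40.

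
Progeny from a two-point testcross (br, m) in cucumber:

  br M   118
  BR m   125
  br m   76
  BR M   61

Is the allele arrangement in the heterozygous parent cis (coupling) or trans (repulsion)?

trans

The two most frequent classes are BR m (125) and br M (118); these are the parental (non-recombinant) types.
So the F1 carried BR m on one chromosome and br M on the other — the recessive alleles are on opposite chromosomes (trans / repulsion).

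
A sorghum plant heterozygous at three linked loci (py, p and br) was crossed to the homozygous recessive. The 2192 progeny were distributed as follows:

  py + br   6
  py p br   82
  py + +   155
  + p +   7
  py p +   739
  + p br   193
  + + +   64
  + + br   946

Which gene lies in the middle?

The two most frequent reciprocal classes, + + br and py p +, are the parental types, so the F1 was + + br / py p +.
The two rarest classes, py + br and + p +, are the double crossovers. Comparing them with the parentals, only the py allele has switched, so py is the middle locus and the order is p – py – br.

py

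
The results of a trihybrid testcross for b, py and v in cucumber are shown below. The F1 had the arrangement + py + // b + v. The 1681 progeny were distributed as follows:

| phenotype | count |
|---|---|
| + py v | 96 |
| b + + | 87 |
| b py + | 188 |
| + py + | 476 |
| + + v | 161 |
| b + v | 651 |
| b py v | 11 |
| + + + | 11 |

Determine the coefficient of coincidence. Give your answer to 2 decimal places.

0.49

The two rarest classes, + + + and b py v, are the double crossovers. Comparing them with the parentals, only the py allele has switched, so py is the middle locus and the order is b – py – v.
b–py: (349 + 22)/1681 = 0.2207; py–v: (183 + 22)/1681 = 0.1220.
Expected DCO frequency = 0.2207 × 0.1220 ≈ 0.02693; observed = 22/1681 ≈ 0.01309.
Coefficient of coincidence = 0.01309/0.02693 ≈ 0.49.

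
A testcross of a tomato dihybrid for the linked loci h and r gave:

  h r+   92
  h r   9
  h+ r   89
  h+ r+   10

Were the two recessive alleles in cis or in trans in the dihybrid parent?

trans

The two most frequent classes are h+ r (89) and h r+ (92); these are the parental (non-recombinant) types.
So the F1 carried h+ r on one chromosome and h r+ on the other — the recessive alleles are on opposite chromosomes (trans / repulsion).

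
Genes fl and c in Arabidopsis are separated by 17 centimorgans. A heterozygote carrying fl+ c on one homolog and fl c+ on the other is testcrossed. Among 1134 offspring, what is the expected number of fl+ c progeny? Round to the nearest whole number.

A map distance of 17 centimorgans corresponds to a recombination frequency of 0.170.
The F1 is fl+ c / fl c+, so fl+ c is a parental gamete class with expected frequency (1 − r)/2 = 0.830/2 = 0.4150.
Expected number = 0.4150 × 1134 = 470.61 ≈ 471.

471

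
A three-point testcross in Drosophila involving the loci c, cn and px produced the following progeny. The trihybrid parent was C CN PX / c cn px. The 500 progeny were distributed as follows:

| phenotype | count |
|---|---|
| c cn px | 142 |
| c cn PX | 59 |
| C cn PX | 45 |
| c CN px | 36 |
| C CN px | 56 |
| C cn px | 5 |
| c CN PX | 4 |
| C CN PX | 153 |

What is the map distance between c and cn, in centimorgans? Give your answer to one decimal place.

The two rarest classes, c CN PX and C cn px, are the double crossovers. Comparing them with the parentals, only the c allele has switched, so c is the middle locus and the order is cn – c – px.
Crossovers in the cn–c interval produce the single-crossover classes C cn PX and c CN px (45 + 36 = 81) plus the double crossovers (9).
RF(cn–c) = (81 + 9) / 500 = 90/500 = 0.1800 → 18.0 centimorgans.

18.0 centimorgans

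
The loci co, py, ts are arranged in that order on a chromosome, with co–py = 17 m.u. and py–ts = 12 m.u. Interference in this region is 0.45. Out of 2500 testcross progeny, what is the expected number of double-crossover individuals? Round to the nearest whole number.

28

Map distances give recombination frequencies of 0.170 and 0.120 for the two intervals.
With interference 0.45 (so coincidence = 0.55), expected double-crossover frequency = 0.170 × 0.120 × 0.55 = 0.01122.
Expected number = 0.01122 × 2500 = 28.05 ≈ 28.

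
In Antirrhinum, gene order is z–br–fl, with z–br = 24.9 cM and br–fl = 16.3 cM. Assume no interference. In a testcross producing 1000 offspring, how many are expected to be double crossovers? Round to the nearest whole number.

41

Map distances give recombination frequencies of 0.249 and 0.163 for the two intervals.
With no interference, expected double-crossover frequency = 0.249 × 0.163 = 0.04059.
Expected number = 0.04059 × 1000 = 40.59 ≈ 41.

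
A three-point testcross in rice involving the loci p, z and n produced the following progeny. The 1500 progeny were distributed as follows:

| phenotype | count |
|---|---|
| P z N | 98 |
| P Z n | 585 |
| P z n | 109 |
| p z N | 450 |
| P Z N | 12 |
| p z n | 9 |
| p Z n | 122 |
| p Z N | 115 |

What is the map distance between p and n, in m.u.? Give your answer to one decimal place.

The two most frequent reciprocal classes, P Z n and p z N, are the parental types, so the F1 was P Z n / p z N.
The two rarest classes, P Z N and p z n, are the double crossovers. Comparing them with the parentals, only the n allele has switched, so n is the middle locus and the order is p – n – z.
Crossovers in the p–n interval produce the single-crossover classes p Z n and P z N (122 + 98 = 220) plus the double crossovers (21).
RF(p–n) = (220 + 21) / 1500 = 241/1500 = 0.1607 → 16.1 m.u.

16.1 m.u.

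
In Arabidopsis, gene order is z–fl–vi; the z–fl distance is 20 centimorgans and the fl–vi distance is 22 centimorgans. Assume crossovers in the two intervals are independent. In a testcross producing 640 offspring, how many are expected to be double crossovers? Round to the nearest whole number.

28

Map distances give recombination frequencies of 0.200 and 0.220 for the two intervals.
With no interference, expected double-crossover frequency = 0.200 × 0.220 = 0.04400.
Expected number = 0.04400 × 640 = 28.16 ≈ 28.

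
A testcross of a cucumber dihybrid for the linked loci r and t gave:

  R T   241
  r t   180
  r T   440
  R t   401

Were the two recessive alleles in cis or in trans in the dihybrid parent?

trans

The two most frequent classes are R t (401) and r T (440); these are the parental (non-recombinant) types.
So the F1 carried R t on one chromosome and r T on the other — the recessive alleles are on opposite chromosomes (trans / repulsion).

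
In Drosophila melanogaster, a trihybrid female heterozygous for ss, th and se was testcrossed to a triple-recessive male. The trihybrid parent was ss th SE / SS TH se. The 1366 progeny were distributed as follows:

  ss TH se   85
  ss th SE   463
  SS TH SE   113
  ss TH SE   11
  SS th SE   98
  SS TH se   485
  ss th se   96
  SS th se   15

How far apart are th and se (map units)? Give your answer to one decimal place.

The two rarest classes, ss TH SE and SS th se, are the double crossovers. Comparing them with the parentals, only the th allele has switched, so th is the middle locus and the order is ss – th – se.
Crossovers in the th–se interval produce the single-crossover classes ss th se and SS TH SE (96 + 113 = 209) plus the double crossovers (26).
RF(th–se) = (209 + 26) / 1366 = 235/1366 = 0.1720 → 17.2 map units.

17.2 map units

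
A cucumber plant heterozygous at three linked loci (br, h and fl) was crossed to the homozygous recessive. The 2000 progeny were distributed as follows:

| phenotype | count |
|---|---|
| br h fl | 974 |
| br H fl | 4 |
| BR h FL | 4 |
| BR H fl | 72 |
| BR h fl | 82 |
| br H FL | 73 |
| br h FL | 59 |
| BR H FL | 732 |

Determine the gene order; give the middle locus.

The two most frequent reciprocal classes, br h fl and BR H FL, are the parental types, so the F1 was br h fl / BR H FL.
The two rarest classes, br H fl and BR h FL, are the double crossovers. Comparing them with the parentals, only the h allele has switched, so h is the middle locus and the order is fl – h – br.

h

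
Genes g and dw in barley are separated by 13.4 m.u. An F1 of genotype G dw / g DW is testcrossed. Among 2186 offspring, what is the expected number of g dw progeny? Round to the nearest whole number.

A map distance of 13.4 m.u. corresponds to a recombination frequency of 0.134.
The F1 is G dw / g DW, so g dw is a recombinant gamete class with expected frequency r/2 = 0.134/2 = 0.0670.
Expected number = 0.0670 × 2186 = 146.46 ≈ 146.

146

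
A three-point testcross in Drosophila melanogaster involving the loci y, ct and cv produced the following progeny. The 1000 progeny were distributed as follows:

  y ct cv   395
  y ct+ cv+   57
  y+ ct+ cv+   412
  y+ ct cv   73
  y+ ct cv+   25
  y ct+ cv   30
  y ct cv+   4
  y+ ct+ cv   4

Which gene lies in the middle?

cv

The two most frequent reciprocal classes, y ct cv and y+ ct+ cv+, are the parental types, so the F1 was y ct cv / y+ ct+ cv+.
The two rarest classes, y ct cv+ and y+ ct+ cv, are the double crossovers. Comparing them with the parentals, only the cv allele has switched, so cv is the middle locus and the order is y – cv – ct.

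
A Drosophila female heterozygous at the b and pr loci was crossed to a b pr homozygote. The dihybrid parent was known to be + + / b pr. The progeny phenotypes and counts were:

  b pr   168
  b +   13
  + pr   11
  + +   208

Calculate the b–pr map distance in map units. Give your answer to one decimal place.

The recombinant classes are + pr and b +: 11 + 13 = 24.
Recombination frequency = 24/400 = 0.0600 ≈ 6.0%, i.e. 6.0 map units.

6.0 map units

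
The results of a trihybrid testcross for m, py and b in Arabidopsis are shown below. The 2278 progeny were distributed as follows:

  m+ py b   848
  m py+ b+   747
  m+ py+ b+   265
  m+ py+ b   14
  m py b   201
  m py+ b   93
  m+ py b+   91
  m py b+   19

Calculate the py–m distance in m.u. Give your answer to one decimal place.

The two most frequent reciprocal classes, m+ py b and m py+ b+, are the parental types, so the F1 was m+ py b / m py+ b+.
The two rarest classes, m+ py+ b and m py b+, are the double crossovers. Comparing them with the parentals, only the py allele has switched, so py is the middle locus and the order is b – py – m.
Crossovers in the py–m interval produce the single-crossover classes m py b and m+ py+ b+ (201 + 265 = 466) plus the double crossovers (33).
RF(py–m) = (466 + 33) / 2278 = 499/2278 = 0.2191 → 21.9 m.u.

21.9 m.u.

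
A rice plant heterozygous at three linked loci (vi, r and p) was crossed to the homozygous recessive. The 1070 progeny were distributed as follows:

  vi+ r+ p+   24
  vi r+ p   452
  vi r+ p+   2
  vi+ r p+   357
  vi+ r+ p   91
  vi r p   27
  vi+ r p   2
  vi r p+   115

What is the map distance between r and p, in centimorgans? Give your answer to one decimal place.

The two most frequent reciprocal classes, vi+ r p+ and vi r+ p, are the parental types, so the F1 was vi+ r p+ / vi r+ p.
The two rarest classes, vi+ r p and vi r+ p+, are the double crossovers. Comparing them with the parentals, only the p allele has switched, so p is the middle locus and the order is vi – p – r.
Crossovers in the p–r interval produce the single-crossover classes vi+ r+ p+ and vi r p (24 + 27 = 51) plus the double crossovers (4).
RF(p–r) = (51 + 4) / 1070 = 55/1070 = 0.0514 → 5.1 centimorgans.

5.1 centimorgans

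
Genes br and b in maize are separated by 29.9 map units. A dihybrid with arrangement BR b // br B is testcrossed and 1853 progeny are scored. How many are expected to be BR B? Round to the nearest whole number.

277

A map distance of 29.9 map units corresponds to a recombination frequency of 0.299.
The F1 is BR b / br B, so BR B is a recombinant gamete class with expected frequency r/2 = 0.299/2 = 0.1495.
Expected number = 0.1495 × 1853 = 277.02 ≈ 277.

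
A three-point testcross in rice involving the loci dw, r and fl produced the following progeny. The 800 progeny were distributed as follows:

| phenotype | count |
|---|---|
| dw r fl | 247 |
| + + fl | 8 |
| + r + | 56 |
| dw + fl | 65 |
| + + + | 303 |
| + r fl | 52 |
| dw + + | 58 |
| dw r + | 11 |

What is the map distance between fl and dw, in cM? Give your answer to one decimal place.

The two most frequent reciprocal classes, dw r fl and + + +, are the parental types, so the F1 was dw r fl / + + +.
The two rarest classes, dw r + and + + fl, are the double crossovers. Comparing them with the parentals, only the fl allele has switched, so fl is the middle locus and the order is dw – fl – r.
Crossovers in the dw–fl interval produce the single-crossover classes + r fl and dw + + (52 + 58 = 110) plus the double crossovers (19).
RF(dw–fl) = (110 + 19) / 800 = 129/800 = 0.1613 → 16.1 cM.

16.1 cM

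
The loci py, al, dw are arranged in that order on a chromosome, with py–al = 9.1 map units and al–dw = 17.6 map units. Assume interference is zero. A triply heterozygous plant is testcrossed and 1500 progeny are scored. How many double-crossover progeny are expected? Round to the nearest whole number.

24

Map distances give recombination frequencies of 0.091 and 0.176 for the two intervals.
With no interference, expected double-crossover frequency = 0.091 × 0.176 = 0.01602.
Expected number = 0.01602 × 1500 = 24.02 ≈ 24.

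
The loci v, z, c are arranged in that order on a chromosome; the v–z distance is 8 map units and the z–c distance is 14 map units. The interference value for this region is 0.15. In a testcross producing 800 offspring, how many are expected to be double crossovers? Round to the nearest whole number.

8

Map distances give recombination frequencies of 0.080 and 0.140 for the two intervals.
With interference 0.15 (so coincidence = 0.85), expected double-crossover frequency = 0.080 × 0.140 × 0.85 = 0.00952.
Expected number = 0.00952 × 800 = 7.62 ≈ 8.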